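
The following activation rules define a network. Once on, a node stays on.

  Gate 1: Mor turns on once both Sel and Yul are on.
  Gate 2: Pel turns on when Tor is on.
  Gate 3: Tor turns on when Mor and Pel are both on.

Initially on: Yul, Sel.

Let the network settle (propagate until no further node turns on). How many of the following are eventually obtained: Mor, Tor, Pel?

1

Gate 1: Sel and Yul on → Mor on.
Mor: reached.
Tor would need Mor and Pel (Gate 3), but Pel never turns on.
Pel would need Tor (Gate 2), but Tor never turns on.
Reached: Mor — 1 of the 3.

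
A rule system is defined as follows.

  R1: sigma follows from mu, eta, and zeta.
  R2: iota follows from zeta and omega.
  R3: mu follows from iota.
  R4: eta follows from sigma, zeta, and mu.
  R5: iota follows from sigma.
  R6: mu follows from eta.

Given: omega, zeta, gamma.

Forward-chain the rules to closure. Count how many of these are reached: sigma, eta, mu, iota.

2

zeta and omega hold, so iota follows (R2).
From iota, R3 gives mu.
sigma would need mu, eta, and zeta (R1), but eta is never established.
eta would need sigma, zeta, and mu (R4), but sigma is never established.
mu: reached.
iota: reached.
Reached: mu and iota — 2 of the 4.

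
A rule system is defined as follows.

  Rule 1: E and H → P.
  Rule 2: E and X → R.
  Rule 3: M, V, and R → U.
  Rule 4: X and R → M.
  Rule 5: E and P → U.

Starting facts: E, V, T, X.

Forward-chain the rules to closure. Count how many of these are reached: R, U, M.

E and X hold, so R follows (Rule 2).
From X and R, Rule 4 gives M.
M, V, and R hold, so U follows (Rule 3).
R: reached.
U: reached.
M: reached.
All 3 are reached.

3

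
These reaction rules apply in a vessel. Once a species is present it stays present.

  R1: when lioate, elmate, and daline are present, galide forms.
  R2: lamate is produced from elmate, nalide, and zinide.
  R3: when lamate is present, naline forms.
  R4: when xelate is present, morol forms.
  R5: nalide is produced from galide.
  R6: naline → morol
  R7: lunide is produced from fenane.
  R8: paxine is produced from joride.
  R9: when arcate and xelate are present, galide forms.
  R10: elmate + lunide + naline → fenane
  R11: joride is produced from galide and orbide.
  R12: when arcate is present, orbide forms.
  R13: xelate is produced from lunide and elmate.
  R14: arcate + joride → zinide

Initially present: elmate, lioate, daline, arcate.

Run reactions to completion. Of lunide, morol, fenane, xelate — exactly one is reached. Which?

lioate, elmate, and daline present → galide forms (R1).
arcate present → orbide forms (R12).
galide and orbide present → joride forms (R11).
galide present → nalide forms (R5).
arcate and joride present → zinide forms (R14).
elmate, nalide, and zinide present → lamate forms (R2).
lamate present → naline forms (R3).
naline present → morol forms (R6).
fenane would need elmate, lunide, and naline (R10), but lunide never forms. lunide would need fenane (R7), but fenane never forms. xelate would need lunide and elmate (R13), but lunide never forms.

morol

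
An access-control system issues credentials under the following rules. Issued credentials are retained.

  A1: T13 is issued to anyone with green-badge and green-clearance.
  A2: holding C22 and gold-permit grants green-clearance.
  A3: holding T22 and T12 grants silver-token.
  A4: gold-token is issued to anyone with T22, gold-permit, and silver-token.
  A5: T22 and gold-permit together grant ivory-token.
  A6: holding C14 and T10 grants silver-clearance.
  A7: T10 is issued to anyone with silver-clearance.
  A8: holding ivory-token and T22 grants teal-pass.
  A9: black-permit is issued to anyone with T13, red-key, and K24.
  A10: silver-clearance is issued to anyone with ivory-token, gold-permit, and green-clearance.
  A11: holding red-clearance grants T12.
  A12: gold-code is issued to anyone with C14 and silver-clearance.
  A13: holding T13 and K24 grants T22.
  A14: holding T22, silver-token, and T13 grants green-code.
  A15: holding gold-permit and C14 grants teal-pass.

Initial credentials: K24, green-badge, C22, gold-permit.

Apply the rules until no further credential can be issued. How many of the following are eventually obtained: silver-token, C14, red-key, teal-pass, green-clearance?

2

Holding C22 and gold-permit grants green-clearance (A2).
Holding green-badge and green-clearance grants T13 (A1).
Holding T13 and K24 grants T22 (A13).
Holding T22 and gold-permit grants ivory-token (A5).
Holding ivory-token and T22 grants teal-pass (A8).
silver-token would need T22 and T12 (A3), but T12 is never granted.
No rule produces C14, and it is not given.
No rule produces red-key, and it is not given.
teal-pass: reached.
green-clearance: reached.
Reached: teal-pass and green-clearance — 2 of the 5.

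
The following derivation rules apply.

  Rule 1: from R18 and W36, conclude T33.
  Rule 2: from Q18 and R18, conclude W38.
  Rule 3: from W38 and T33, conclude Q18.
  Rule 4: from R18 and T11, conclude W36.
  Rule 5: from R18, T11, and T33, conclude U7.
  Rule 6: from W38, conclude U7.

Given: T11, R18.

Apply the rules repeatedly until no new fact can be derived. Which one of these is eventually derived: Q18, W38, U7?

U7

From R18 and T11, Rule 4 gives W36.
R18 and W36 hold, so T33 follows (Rule 1).
From R18, T11, and T33, Rule 5 gives U7.
W38 would need Q18 and R18 (Rule 2), but Q18 is never established. Q18 would need W38 and T33 (Rule 3), but W38 is never established.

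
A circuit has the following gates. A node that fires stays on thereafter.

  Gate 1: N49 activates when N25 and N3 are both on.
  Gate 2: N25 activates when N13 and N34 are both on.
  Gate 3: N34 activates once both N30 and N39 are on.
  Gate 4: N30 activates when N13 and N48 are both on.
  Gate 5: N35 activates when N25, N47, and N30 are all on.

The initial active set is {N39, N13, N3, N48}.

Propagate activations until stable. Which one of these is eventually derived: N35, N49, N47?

N49

N13 and N48 are on, so N30 activates (Gate 4).
Gate 3: N30 and N39 on → N34 on.
Gate 2: N13 and N34 on → N25 on.
Gate 1: N25 and N3 on → N49 on.
No rule produces N47, and it is not given. N35 would need N25, N47, and N30 (Gate 5), but N47 never turns on.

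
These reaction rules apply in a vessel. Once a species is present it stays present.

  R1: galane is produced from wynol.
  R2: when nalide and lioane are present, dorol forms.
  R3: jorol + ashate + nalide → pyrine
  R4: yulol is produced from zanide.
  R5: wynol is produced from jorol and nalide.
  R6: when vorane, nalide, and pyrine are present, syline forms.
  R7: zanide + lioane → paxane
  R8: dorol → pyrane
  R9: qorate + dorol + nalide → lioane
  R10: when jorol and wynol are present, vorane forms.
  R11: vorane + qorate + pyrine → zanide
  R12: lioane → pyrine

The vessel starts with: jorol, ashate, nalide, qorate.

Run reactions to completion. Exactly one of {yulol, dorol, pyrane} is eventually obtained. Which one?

yulol

jorol, ashate, and nalide present → pyrine forms (R3).
jorol and nalide present → wynol forms (R5).
jorol and wynol present → vorane forms (R10).
vorane, qorate, and pyrine present → zanide forms (R11).
zanide present → yulol forms (R4).
dorol would need nalide and lioane (R2), but lioane never forms. pyrane would need dorol (R8), but dorol never forms.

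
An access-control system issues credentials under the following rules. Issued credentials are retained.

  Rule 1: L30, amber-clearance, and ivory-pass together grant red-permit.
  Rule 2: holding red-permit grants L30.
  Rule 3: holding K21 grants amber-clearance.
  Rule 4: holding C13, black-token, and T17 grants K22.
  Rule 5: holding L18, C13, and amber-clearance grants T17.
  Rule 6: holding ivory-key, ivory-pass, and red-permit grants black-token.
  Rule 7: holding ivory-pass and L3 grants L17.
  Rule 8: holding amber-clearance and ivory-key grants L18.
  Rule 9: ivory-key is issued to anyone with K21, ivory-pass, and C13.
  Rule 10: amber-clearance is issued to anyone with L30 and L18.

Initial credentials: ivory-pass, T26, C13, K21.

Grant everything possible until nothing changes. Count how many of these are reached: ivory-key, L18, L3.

Holding K21, ivory-pass, and C13 grants ivory-key (Rule 9).
Holding K21 grants amber-clearance (Rule 3).
Holding amber-clearance and ivory-key grants L18 (Rule 8).
ivory-key: reached.
L18: reached.
No rule produces L3, and it is not given.
Reached: ivory-key and L18 — 2 of the 3.

2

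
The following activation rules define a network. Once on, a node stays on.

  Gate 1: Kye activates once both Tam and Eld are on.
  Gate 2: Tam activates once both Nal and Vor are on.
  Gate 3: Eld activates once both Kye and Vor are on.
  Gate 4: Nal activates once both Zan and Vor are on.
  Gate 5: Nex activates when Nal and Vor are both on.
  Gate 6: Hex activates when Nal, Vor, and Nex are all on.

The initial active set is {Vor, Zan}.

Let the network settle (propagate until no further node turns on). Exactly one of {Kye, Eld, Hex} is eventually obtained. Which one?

Hex

Zan and Vor are on, so Nal activates (Gate 4).
Gate 5: Nal and Vor on → Nex on.
Gate 6: Nal, Vor, and Nex on → Hex on.
Eld would need Kye and Vor (Gate 3), but Kye never turns on. Kye would need Tam and Eld (Gate 1), but Eld never turns on.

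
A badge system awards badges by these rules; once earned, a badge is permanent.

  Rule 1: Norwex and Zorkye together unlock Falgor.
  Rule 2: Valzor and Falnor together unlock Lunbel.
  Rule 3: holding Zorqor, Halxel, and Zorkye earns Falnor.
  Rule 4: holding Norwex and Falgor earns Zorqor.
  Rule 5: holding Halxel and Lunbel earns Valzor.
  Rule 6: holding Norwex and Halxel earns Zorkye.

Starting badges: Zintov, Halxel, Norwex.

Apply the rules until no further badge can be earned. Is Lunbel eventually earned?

No

Lunbel would need Valzor and Falnor (Rule 2), but Valzor is never earned.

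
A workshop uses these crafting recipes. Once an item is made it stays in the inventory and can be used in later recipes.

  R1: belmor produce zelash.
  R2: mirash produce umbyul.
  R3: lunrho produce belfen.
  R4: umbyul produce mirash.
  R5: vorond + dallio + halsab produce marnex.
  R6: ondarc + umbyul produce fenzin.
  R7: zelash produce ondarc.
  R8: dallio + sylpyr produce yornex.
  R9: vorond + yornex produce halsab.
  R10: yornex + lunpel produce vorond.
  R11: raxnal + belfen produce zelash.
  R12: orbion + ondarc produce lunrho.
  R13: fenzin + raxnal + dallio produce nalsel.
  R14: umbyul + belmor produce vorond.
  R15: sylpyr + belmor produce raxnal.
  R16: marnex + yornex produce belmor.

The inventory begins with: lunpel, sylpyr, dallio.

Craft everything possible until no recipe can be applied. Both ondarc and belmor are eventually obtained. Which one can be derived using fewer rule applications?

belmor

belmor: dallio + sylpyr → yornex (R8). Using R10, yornex and lunpel make vorond. vorond + yornex → halsab (R9). Using R5, vorond, dallio, and halsab make marnex. Using R16, marnex and yornex make belmor. [5 rule applications]
ondarc: dallio + sylpyr → yornex (R8). Using R10, yornex and lunpel make vorond. vorond + yornex → halsab (R9). Using R5, vorond, dallio, and halsab make marnex. marnex + yornex → belmor (R16). belmor → zelash (R1). zelash → ondarc (R7). [7 rule applications]
belmor needs fewer.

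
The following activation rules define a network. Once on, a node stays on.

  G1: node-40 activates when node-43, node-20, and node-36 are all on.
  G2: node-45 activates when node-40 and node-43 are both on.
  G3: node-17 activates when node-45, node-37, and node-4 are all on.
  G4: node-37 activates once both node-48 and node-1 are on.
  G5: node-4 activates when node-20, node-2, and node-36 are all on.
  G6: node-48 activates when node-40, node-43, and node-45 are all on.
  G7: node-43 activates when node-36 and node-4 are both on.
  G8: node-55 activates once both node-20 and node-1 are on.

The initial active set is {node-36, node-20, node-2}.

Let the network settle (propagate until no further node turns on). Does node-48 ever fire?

G5: node-20, node-2, and node-36 on → node-4 on.
node-36 and node-4 are on, so node-43 activates (G7).
node-43, node-20, and node-36 are on, so node-40 activates (G1).
G2: node-40 and node-43 on → node-45 on.
node-40, node-43, and node-45 are on, so node-48 activates (G6).

Yes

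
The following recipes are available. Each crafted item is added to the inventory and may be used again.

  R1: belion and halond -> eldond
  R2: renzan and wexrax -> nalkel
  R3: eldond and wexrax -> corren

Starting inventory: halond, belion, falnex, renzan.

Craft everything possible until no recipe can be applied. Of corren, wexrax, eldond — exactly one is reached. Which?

Using R1, belion and halond make eldond.
corren would need eldond and wexrax (R3), but wexrax is never obtained. No rule produces wexrax, and it is not given.

eldond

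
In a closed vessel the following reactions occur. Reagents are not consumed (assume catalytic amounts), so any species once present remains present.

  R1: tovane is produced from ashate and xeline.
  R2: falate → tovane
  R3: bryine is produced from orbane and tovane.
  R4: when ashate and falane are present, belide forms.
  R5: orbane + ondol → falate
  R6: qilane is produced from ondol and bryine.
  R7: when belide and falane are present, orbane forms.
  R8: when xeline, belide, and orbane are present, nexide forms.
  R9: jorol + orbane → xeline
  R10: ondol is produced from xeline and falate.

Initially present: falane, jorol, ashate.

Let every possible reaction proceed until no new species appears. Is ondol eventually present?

ondol would need xeline and falate (R10), but falate never forms.

No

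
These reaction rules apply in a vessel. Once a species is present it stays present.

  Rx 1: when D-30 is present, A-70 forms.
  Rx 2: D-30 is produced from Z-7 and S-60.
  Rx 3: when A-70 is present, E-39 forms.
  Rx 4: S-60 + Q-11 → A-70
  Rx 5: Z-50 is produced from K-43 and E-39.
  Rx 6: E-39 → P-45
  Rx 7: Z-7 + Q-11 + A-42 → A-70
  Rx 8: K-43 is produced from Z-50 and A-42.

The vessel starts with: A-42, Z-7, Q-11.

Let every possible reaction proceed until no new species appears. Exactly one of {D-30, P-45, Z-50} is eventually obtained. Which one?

P-45

Z-7, Q-11, and A-42 present → A-70 forms (Rx 7).
A-70 present → E-39 forms (Rx 3).
E-39 present → P-45 forms (Rx 6).
Z-50 would need K-43 and E-39 (Rx 5), but K-43 never forms. D-30 would need Z-7 and S-60 (Rx 2), but S-60 never forms.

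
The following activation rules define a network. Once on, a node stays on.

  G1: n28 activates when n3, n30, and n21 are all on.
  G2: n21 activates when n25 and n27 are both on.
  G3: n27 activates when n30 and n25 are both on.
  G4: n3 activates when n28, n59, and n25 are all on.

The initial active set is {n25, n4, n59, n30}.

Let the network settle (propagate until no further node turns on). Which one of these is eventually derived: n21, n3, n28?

G3: n30 and n25 on → n27 on.
n25 and n27 are on, so n21 activates (G2).
n3 would need n28, n59, and n25 (G4), but n28 never turns on. n28 would need n3, n30, and n21 (G1), but n3 never turns on.

n21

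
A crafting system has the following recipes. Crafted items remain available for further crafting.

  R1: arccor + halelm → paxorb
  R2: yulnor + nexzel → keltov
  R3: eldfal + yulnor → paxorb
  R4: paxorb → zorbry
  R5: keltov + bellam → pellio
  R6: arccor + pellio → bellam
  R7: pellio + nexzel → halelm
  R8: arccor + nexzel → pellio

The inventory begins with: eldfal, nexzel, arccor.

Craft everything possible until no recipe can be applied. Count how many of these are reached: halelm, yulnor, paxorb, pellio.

arccor + nexzel → pellio (R8).
Using R7, pellio and nexzel make halelm.
arccor + halelm → paxorb (R1).
halelm: reached.
No rule produces yulnor, and it is not given.
paxorb: reached.
pellio: reached.
Reached: halelm, paxorb, and pellio — 3 of the 4.

3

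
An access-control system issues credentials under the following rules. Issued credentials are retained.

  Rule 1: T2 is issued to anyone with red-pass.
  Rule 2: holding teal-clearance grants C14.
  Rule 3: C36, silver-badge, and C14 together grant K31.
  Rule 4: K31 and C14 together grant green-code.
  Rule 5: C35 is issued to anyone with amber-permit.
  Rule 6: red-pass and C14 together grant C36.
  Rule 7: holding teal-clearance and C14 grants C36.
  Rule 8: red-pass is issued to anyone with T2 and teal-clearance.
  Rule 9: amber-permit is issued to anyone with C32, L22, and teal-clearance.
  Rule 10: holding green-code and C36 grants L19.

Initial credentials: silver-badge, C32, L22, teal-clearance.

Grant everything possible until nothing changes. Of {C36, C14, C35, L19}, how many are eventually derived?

4

Holding teal-clearance grants C14 (Rule 2).
Holding C32, L22, and teal-clearance grants amber-permit (Rule 9).
Holding amber-permit grants C35 (Rule 5).
Holding teal-clearance and C14 grants C36 (Rule 7).
Holding C36, silver-badge, and C14 grants K31 (Rule 3).
Holding K31 and C14 grants green-code (Rule 4).
Holding green-code and C36 grants L19 (Rule 10).
C36: reached.
C14: reached.
C35: reached.
L19: reached.
All 4 are reached.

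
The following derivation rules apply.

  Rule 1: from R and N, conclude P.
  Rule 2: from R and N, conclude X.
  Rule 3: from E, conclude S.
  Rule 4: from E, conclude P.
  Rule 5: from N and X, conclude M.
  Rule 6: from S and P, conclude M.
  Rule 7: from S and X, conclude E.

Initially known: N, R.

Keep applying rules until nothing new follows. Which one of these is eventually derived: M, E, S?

M

From R and N, Rule 2 gives X.
N and X hold, so M follows (Rule 5).
E would need S and X (Rule 7), but S is never established. S would need E (Rule 3), but E is never established.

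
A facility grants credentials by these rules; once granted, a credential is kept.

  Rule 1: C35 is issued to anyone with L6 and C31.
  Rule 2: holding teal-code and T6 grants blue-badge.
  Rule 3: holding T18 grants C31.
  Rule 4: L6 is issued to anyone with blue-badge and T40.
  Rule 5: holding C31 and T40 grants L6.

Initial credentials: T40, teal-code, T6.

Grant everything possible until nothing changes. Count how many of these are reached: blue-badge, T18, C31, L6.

Holding teal-code and T6 grants blue-badge (Rule 2).
Holding blue-badge and T40 grants L6 (Rule 4).
blue-badge: reached.
No rule produces T18, and it is not given.
C31 would need T18 (Rule 3), but T18 is never granted.
L6: reached.
Reached: blue-badge and L6 — 2 of the 4.

2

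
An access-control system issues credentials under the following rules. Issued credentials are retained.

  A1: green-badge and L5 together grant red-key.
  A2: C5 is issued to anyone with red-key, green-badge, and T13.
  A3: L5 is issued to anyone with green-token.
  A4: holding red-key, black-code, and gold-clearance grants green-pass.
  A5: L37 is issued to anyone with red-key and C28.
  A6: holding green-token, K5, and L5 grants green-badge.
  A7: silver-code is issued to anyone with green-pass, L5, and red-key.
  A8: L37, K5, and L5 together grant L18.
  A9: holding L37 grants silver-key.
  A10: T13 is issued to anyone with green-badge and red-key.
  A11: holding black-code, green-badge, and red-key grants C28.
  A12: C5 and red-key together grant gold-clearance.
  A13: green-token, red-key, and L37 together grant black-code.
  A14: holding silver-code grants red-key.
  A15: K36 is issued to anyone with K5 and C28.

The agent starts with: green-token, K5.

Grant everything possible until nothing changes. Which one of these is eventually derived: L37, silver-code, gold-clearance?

gold-clearance

Holding green-token grants L5 (A3).
Holding green-token, K5, and L5 grants green-badge (A6).
Holding green-badge and L5 grants red-key (A1).
Holding green-badge and red-key grants T13 (A10).
Holding red-key, green-badge, and T13 grants C5 (A2).
Holding C5 and red-key grants gold-clearance (A12).
L37 would need red-key and C28 (A5), but C28 is never granted. silver-code would need green-pass, L5, and red-key (A7), but green-pass is never granted.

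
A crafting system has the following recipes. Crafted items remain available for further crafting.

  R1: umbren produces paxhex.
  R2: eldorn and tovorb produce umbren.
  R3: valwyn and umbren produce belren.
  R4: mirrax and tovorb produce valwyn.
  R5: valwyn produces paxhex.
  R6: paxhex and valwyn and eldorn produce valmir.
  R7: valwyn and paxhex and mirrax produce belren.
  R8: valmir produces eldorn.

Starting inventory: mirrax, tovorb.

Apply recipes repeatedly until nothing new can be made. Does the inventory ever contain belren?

Yes

mirrax and tovorb → valwyn (R4).
valwyn → paxhex (R5).
valwyn and paxhex and mirrax → belren (R7).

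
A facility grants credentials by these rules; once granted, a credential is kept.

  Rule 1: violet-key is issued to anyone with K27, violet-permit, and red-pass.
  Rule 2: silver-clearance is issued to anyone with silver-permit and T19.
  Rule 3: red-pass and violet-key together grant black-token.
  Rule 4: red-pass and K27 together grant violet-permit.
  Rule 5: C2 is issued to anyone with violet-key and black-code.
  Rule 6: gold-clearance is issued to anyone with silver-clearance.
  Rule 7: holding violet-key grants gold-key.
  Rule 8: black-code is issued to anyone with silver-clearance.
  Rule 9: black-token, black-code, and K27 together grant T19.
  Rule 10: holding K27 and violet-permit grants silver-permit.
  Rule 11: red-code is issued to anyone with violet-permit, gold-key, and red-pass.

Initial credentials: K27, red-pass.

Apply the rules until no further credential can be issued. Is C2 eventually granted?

C2 would need violet-key and black-code (Rule 5), but black-code is never granted.

No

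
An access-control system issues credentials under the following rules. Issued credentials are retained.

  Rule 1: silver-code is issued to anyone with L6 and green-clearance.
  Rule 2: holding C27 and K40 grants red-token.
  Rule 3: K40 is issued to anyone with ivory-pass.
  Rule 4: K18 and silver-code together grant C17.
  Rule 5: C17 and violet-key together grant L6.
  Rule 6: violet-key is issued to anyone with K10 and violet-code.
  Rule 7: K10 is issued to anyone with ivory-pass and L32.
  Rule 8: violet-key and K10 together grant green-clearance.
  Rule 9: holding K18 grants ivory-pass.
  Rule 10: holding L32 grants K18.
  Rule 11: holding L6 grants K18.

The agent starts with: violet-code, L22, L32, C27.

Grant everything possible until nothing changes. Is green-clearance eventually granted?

Yes

Holding L32 grants K18 (Rule 10).
Holding K18 grants ivory-pass (Rule 9).
Holding ivory-pass and L32 grants K10 (Rule 7).
Holding K10 and violet-code grants violet-key (Rule 6).
Holding violet-key and K10 grants green-clearance (Rule 8).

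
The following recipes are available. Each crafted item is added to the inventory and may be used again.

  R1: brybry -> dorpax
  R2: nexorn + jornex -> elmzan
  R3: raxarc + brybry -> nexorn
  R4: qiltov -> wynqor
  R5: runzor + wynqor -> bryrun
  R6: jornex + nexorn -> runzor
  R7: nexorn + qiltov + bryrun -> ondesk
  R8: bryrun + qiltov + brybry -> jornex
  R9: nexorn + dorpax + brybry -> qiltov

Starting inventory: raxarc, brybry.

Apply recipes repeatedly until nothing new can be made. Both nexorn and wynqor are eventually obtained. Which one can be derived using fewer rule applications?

nexorn

nexorn: raxarc + brybry -> nexorn (R3). [1 rule application]
wynqor: raxarc + brybry -> nexorn (R3). brybry -> dorpax (R1). nexorn + dorpax + brybry -> qiltov (R9). Using R4, qiltov makes wynqor. [4 rule applications]
nexorn needs fewer.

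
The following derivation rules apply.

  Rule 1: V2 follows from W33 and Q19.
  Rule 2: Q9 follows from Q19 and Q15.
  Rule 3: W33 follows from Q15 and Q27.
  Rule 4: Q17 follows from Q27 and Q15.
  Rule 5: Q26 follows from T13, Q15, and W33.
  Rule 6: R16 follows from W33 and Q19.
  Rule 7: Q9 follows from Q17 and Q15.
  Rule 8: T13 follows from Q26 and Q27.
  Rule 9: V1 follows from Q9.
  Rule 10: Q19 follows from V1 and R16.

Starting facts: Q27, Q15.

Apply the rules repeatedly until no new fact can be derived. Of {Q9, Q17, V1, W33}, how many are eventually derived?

From Q27 and Q15, Rule 4 gives Q17.
Q15 and Q27 hold, so W33 follows (Rule 3).
From Q17 and Q15, Rule 7 gives Q9.
Q9 holds, so V1 follows (Rule 9).
Q9: reached.
Q17: reached.
V1: reached.
W33: reached.
All 4 are reached.

4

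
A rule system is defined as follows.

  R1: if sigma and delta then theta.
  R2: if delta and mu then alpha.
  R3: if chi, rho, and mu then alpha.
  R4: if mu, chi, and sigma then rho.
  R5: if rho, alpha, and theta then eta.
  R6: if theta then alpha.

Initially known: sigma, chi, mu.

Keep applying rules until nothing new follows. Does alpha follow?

mu, chi, and sigma hold, so rho follows (R4).
From chi, rho, and mu, R3 gives alpha.

Yes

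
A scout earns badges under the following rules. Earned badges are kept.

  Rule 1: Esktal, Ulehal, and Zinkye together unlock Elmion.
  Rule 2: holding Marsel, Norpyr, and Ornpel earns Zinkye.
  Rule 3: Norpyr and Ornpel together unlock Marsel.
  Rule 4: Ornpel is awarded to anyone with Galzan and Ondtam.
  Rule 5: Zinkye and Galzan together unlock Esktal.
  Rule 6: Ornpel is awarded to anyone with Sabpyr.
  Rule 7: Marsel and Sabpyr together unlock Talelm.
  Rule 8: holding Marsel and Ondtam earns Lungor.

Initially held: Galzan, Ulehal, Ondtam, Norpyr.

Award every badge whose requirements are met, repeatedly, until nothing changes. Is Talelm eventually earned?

Talelm would need Marsel and Sabpyr (Rule 7), but Sabpyr is never earned.

No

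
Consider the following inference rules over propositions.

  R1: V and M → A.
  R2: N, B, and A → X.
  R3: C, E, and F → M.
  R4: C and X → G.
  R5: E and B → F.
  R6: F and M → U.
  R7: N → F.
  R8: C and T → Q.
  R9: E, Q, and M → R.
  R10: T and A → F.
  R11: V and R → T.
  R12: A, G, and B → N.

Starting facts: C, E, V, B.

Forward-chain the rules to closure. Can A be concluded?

E and B hold, so F follows (R5).
From C, E, and F, R3 gives M.
V and M hold, so A follows (R1).

Yes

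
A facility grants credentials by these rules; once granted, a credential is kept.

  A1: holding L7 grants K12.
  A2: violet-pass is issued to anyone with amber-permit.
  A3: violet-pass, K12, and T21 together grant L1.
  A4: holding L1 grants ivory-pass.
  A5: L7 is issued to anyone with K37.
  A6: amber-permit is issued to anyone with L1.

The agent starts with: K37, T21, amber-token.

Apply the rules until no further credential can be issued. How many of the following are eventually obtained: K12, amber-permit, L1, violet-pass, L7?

2

Holding K37 grants L7 (A5).
Holding L7 grants K12 (A1).
K12: reached.
amber-permit would need L1 (A6), but L1 is never granted.
L1 would need violet-pass, K12, and T21 (A3), but violet-pass is never granted.
violet-pass would need amber-permit (A2), but amber-permit is never granted.
L7: reached.
Reached: K12 and L7 — 2 of the 5.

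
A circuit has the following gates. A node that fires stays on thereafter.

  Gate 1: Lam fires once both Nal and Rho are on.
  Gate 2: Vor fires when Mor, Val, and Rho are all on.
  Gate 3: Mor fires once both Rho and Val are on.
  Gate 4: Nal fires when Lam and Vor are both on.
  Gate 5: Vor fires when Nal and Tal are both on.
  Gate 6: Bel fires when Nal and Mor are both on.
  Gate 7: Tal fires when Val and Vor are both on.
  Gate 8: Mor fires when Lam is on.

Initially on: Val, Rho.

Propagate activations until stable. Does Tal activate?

Gate 3: Rho and Val on → Mor on.
Mor, Val, and Rho are on, so Vor fires (Gate 2).
Gate 7: Val and Vor on → Tal on.

Yes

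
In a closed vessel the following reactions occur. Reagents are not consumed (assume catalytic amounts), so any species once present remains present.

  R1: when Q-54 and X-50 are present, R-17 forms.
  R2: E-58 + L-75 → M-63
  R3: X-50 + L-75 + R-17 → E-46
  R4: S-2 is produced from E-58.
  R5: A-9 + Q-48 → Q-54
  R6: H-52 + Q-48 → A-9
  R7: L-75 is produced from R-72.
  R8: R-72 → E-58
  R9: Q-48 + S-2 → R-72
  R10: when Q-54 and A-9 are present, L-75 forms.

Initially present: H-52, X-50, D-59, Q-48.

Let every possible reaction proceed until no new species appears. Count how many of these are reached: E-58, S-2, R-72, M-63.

0

E-58 would need R-72 (R8), but R-72 never forms.
S-2 would need E-58 (R4), but E-58 never forms.
R-72 would need Q-48 and S-2 (R9), but S-2 never forms.
M-63 would need E-58 and L-75 (R2), but E-58 never forms.
None of the 4 are reached.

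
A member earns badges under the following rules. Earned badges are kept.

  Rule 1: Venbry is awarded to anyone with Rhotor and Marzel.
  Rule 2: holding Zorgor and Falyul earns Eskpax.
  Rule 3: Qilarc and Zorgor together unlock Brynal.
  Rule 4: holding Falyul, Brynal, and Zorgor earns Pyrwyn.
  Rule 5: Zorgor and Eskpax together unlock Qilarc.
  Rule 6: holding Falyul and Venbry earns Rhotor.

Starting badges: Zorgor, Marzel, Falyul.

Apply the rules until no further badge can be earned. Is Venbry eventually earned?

No

Venbry would need Rhotor and Marzel (Rule 1), but Rhotor is never earned.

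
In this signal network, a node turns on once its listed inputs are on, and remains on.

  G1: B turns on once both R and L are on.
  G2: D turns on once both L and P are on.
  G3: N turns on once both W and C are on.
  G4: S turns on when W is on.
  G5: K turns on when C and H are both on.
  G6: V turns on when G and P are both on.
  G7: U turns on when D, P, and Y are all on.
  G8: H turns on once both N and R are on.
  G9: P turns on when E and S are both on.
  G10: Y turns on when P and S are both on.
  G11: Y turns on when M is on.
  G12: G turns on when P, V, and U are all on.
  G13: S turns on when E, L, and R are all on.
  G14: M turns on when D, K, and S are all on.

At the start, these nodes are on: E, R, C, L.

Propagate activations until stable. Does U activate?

E, L, and R are on, so S turns on (G13).
E and S are on, so P turns on (G9).
P and S are on, so Y turns on (G10).
L and P are on, so D turns on (G2).
G7: D, P, and Y on → U on.

Yes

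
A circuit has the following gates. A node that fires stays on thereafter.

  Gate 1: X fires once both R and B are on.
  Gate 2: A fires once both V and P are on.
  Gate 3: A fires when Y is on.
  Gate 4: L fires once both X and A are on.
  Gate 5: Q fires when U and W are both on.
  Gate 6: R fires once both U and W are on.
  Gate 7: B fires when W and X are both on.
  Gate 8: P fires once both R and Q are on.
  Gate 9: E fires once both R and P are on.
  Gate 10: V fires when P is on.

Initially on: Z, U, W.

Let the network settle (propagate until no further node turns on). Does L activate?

L would need X and A (Gate 4), but X never turns on.

No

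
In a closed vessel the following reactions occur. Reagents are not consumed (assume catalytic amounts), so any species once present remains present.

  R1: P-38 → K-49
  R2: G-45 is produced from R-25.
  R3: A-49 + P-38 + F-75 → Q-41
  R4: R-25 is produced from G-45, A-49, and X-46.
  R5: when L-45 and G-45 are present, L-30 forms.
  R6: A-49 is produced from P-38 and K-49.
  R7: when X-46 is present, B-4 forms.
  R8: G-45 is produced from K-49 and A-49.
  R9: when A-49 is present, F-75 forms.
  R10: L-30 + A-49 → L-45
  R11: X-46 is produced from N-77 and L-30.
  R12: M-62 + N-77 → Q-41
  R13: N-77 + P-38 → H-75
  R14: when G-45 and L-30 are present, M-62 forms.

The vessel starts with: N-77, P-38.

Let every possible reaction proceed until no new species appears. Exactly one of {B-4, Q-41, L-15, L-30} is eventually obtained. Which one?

P-38 present → K-49 forms (R1).
P-38 and K-49 present → A-49 forms (R6).
A-49 present → F-75 forms (R9).
A-49, P-38, and F-75 present → Q-41 forms (R3).
No rule produces L-15, and it is not given. B-4 would need X-46 (R7), but X-46 never forms. L-30 would need L-45 and G-45 (R5), but L-45 never forms.

Q-41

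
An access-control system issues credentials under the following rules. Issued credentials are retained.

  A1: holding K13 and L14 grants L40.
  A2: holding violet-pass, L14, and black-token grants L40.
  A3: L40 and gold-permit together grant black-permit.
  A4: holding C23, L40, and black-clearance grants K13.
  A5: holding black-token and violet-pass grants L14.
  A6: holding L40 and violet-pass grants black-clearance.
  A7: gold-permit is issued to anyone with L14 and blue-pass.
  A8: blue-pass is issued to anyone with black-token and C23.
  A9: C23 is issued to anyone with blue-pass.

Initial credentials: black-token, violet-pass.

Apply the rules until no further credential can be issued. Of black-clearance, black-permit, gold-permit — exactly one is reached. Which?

Holding black-token and violet-pass grants L14 (A5).
Holding violet-pass, L14, and black-token grants L40 (A2).
Holding L40 and violet-pass grants black-clearance (A6).
gold-permit would need L14 and blue-pass (A7), but blue-pass is never granted. black-permit would need L40 and gold-permit (A3), but gold-permit is never granted.

black-clearance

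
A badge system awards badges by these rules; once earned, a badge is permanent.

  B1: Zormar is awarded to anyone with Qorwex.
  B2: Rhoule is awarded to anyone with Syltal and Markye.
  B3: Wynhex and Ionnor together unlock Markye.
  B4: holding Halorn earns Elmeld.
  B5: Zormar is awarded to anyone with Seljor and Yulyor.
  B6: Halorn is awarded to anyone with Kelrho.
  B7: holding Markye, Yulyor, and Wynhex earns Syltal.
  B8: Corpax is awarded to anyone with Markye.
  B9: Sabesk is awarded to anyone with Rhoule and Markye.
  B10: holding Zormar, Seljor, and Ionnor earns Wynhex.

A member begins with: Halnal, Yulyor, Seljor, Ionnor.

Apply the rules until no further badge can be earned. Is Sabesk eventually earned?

Yes

With Seljor and Yulyor, Zormar is earned (B5).
With Zormar, Seljor, and Ionnor, Wynhex is earned (B10).
With Wynhex and Ionnor, Markye is earned (B3).
With Markye, Yulyor, and Wynhex, Syltal is earned (B7).
With Syltal and Markye, Rhoule is earned (B2).
With Rhoule and Markye, Sabesk is earned (B9).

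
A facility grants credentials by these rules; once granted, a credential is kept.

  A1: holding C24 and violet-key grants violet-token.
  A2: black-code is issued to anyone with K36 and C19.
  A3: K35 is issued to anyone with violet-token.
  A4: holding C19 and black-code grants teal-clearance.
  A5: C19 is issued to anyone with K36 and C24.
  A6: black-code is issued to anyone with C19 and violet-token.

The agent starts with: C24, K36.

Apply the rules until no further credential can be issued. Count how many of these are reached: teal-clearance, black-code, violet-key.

2

Holding K36 and C24 grants C19 (A5).
Holding K36 and C19 grants black-code (A2).
Holding C19 and black-code grants teal-clearance (A4).
teal-clearance: reached.
black-code: reached.
No rule produces violet-key, and it is not given.
Reached: teal-clearance and black-code — 2 of the 3.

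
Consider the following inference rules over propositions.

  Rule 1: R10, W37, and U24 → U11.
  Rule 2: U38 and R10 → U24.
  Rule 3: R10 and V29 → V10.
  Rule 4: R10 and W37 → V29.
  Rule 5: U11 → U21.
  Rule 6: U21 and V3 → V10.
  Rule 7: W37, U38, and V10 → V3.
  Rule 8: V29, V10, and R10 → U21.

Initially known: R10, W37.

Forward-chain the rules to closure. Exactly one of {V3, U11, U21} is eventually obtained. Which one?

U21

From R10 and W37, Rule 4 gives V29.
R10 and V29 hold, so V10 follows (Rule 3).
From V29, V10, and R10, Rule 8 gives U21.
U11 would need R10, W37, and U24 (Rule 1), but U24 is never established. V3 would need W37, U38, and V10 (Rule 7), but U38 is never established.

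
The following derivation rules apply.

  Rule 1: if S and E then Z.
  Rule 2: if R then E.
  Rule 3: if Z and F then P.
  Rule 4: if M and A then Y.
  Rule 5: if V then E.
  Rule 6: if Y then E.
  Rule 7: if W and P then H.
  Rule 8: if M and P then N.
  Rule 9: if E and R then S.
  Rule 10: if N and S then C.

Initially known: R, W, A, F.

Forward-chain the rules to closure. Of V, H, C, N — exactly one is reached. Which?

H

R holds, so E follows (Rule 2).
E and R hold, so S follows (Rule 9).
From S and E, Rule 1 gives Z.
Z and F hold, so P follows (Rule 3).
W and P hold, so H follows (Rule 7).
No rule produces V, and it is not given. N would need M and P (Rule 8), but M is never established. C would need N and S (Rule 10), but N is never established.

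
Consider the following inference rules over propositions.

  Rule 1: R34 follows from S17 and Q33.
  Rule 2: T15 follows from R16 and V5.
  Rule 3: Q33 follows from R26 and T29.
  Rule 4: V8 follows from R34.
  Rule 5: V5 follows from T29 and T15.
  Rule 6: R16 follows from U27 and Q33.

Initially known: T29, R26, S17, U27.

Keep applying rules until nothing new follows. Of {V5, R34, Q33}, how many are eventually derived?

2

R26 and T29 hold, so Q33 follows (Rule 3).
From S17 and Q33, Rule 1 gives R34.
V5 would need T29 and T15 (Rule 5), but T15 is never established.
R34: reached.
Q33: reached.
Reached: R34 and Q33 — 2 of the 3.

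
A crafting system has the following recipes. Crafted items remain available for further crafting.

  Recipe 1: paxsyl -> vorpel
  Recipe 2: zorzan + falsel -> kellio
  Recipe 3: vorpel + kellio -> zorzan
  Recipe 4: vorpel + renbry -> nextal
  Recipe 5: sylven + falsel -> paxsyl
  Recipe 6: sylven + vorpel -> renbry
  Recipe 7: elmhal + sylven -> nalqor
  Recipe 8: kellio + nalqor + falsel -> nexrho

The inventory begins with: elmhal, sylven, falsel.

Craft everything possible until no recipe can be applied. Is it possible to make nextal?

Yes

Using Recipe 5, sylven and falsel make paxsyl.
Using Recipe 1, paxsyl makes vorpel.
sylven + vorpel -> renbry (Recipe 6).
Using Recipe 4, vorpel and renbry make nextal.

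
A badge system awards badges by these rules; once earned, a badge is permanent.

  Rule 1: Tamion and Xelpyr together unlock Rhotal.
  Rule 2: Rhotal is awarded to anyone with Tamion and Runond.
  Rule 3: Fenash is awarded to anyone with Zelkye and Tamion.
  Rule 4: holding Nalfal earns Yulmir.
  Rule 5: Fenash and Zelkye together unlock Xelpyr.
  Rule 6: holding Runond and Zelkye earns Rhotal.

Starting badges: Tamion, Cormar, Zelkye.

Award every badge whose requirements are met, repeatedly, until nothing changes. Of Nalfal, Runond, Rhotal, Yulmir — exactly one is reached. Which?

Rhotal

With Zelkye and Tamion, Fenash is earned (Rule 3).
With Fenash and Zelkye, Xelpyr is earned (Rule 5).
With Tamion and Xelpyr, Rhotal is earned (Rule 1).
No rule produces Nalfal, and it is not given. No rule produces Runond, and it is not given. Yulmir would need Nalfal (Rule 4), but Nalfal is never earned.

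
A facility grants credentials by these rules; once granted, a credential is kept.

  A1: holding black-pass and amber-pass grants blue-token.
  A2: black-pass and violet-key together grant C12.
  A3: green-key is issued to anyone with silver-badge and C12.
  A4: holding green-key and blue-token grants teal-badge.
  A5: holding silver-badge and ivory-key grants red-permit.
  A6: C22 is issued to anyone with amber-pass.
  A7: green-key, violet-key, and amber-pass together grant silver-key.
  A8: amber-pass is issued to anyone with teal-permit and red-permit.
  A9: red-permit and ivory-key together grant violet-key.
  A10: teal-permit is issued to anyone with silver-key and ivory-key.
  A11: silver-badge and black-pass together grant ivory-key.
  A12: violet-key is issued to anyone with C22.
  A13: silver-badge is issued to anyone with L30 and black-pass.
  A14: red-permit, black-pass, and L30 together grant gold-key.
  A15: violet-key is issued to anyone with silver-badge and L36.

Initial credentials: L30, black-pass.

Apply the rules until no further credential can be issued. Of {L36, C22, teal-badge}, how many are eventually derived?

No rule produces L36, and it is not given.
C22 would need amber-pass (A6), but amber-pass is never granted.
teal-badge would need green-key and blue-token (A4), but blue-token is never granted.
None of the 3 are reached.

0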